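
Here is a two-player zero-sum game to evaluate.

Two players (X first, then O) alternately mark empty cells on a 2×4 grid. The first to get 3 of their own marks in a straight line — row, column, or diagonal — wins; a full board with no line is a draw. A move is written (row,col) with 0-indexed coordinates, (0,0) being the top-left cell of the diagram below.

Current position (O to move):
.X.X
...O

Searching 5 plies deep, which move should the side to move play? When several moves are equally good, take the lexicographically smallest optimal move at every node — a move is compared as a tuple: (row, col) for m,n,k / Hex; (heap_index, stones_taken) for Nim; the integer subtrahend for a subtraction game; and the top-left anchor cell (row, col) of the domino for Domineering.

O's best at [.X.X/...O]: (0,2)

[.X.X/...O] O move#1: (0,0):-1/OX.X/...O, (0,2):+0/.XOX/...O*, (1,0):-1/.X.X/O..O, (1,1):-1/.X.X/.O.O, (1,2):-1/.X.X/..OO
[.XOX/...O] X move#2: (0,0):+0/XXOX/...O*, (1,0):+0/.XOX/X..O, (1,1):+0/.XOX/.X.O, (1,2):+0/.XOX/..XO
[XXOX/...O] O move#3: (1,0):+0/XXOX/O..O*, (1,1):+0/XXOX/.O.O, (1,2):+0/XXOX/..OO
[XXOX/O..O] X move#4: (1,1):+0/XXOX/OX.O*, (1,2):+0/XXOX/O.XO
[XXOX/OX.O] O move#5: (1,2):+0/XXOX/OXOO*
[XXOX/OXOO] end (terminal +0, X#6); searched .X.X/...O to 5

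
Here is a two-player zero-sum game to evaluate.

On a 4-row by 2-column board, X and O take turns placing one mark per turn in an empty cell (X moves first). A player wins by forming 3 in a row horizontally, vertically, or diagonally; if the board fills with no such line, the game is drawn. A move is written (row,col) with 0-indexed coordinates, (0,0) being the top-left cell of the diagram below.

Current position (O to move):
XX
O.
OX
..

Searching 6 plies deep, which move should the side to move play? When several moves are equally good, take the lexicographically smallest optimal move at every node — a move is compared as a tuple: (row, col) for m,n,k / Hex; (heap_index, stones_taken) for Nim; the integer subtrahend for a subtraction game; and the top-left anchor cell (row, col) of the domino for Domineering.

O's best at [XX/O./OX/..]: (3,0)

p1 O@[XX/O./OX/..]: (1,1)[XX/OO/OX/..]+0 (3,0)[XX/O./OX/O.]+1* (3,1)[XX/O./OX/.O]-1
p2 X@[XX/O./OX/O.] terminal -1; root [XX/O./OX/..] d6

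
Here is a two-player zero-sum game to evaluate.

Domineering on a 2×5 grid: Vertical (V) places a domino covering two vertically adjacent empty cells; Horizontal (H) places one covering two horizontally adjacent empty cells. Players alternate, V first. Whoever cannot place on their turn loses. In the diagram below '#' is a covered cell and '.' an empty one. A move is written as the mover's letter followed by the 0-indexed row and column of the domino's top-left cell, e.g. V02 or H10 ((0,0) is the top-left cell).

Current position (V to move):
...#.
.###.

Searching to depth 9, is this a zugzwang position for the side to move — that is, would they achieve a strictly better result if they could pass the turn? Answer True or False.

ply 1, V at ...#./.###. | V00=+1→#..#./####.*; V04=-1→...##/.####
ply 2, H at #..#./####. | H01=-1→####./####.*
ply 3, V at ####./####. | V04=+1→#####/#####*
ply 4: #####/##### is terminal -1 (H); from ...#./.###. depth 9
if V skipped the turn, H would face:
~ ply 1, H at ...#./.###. | H00=-1→##.#./.###.*; H01=-1→.###./.###.
~ ply 2, V at ##.#./.###. | V04=+1→##.##/.####*
~ ply 3: ##.##/.#### is terminal -1 (H); from ...#./.###. depth 9
compare (V): move=+1 vs pass=+1

zugzwang(...#./.###., V) = False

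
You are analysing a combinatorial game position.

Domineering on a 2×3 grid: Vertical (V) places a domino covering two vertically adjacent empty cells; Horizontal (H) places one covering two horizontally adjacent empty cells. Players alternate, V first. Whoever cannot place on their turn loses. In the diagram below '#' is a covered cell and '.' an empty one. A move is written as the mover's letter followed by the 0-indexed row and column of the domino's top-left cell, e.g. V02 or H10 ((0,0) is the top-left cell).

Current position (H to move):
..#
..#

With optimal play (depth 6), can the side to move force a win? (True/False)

H winning at [..#/..#]: True

p1 H@[..#/..#]: H00[###/..#]+1* H10[..#/###]+1
p2 V@[###/..#] terminal -1; root [..#/..#] d6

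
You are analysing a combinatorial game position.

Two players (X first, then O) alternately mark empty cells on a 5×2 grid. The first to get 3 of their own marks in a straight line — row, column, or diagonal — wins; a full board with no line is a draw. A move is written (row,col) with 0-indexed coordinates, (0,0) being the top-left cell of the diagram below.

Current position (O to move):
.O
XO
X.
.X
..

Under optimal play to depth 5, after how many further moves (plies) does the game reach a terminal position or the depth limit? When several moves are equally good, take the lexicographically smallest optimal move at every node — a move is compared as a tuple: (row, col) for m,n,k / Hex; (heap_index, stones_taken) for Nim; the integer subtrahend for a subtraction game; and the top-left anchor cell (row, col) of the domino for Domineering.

PV length from [.O/XO/X./.X/..]: 1 ply

ply 1, O at .O/XO/X./.X/.. | (0,0)=-1→OO/XO/X./.X/..; (2,1)=+1→.O/XO/XO/.X/..*; (3,0)=-1→.O/XO/X./OX/..; (4,0)=-1→.O/XO/X./.X/O.; (4,1)=-1→.O/XO/X./.X/.O
ply 2: .O/XO/XO/.X/.. is terminal -1 (X); from .O/XO/X./.X/.. depth 5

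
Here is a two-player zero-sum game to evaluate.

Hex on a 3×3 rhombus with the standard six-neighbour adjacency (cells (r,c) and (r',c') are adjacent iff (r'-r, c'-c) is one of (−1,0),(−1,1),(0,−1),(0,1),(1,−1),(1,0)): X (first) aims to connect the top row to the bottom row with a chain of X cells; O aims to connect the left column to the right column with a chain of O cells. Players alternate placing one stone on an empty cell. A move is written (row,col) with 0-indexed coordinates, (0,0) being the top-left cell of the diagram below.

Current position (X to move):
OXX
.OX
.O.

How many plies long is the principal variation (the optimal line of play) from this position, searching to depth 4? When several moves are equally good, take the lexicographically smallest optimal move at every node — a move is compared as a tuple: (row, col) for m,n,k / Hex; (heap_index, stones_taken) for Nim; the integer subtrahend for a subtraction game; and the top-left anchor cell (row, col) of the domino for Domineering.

[OXX/.OX/.O.] X move#1: (1,0):+1/OXX/XOX/.O.*, (2,0):+1/OXX/.OX/XO., (2,2):+1/OXX/.OX/.OX
[OXX/XOX/.O.] O move#2: (2,0):-1/OXX/XOX/OO.*, (2,2):-1/OXX/XOX/.OO
[OXX/XOX/OO.] X move#3: (2,2):+1/OXX/XOX/OOX*
[OXX/XOX/OOX] end (terminal -1, O#4); searched OXX/.OX/.O. to 4

PV length from [OXX/.OX/.O.]: 3 plies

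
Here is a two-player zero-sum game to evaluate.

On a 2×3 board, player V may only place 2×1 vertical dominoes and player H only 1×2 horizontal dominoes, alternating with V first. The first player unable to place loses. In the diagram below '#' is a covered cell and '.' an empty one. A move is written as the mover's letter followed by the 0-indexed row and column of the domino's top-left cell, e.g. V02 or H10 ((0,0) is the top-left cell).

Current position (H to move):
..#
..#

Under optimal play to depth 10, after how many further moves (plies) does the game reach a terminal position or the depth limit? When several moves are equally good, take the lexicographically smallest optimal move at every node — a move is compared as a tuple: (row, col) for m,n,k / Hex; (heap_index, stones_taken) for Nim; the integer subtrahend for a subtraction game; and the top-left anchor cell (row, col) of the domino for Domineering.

PV length from [..#/..#]: 1 ply

[..#/..#] H move#1: H00:+1/###/..#*, H10:+1/..#/###
[###/..#] end (terminal -1, V#2); searched ..#/..# to 10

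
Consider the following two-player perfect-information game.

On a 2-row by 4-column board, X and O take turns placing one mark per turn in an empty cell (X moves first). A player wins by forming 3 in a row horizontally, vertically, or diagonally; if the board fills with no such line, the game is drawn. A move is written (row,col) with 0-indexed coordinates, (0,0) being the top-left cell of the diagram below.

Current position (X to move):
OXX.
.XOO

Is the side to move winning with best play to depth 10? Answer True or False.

ply 1, X at OXX./.XOO | (0,3)=+1→OXXX/.XOO*; (1,0)=+0→OXX./XXOO
ply 2: OXXX/.XOO is terminal -1 (O); from OXX./.XOO depth 10

X winning at [OXX./.XOO]: True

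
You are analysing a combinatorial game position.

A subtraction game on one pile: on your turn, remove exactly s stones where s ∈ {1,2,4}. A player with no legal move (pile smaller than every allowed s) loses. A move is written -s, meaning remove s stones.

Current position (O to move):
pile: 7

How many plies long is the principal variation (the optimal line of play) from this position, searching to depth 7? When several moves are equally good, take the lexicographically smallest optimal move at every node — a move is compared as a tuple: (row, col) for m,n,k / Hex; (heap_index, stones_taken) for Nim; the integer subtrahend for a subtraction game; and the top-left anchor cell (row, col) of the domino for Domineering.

PV length from [7]: 5 plies

p1 O@[7]: -1[6]+1* -2[5]-1 -4[3]+1
p2 X@[6]: -1[5]-1* -2[4]-1 -4[2]-1
p3 O@[5]: -1[4]-1 -2[3]+1* -4[1]-1
p4 X@[3]: -1[2]-1* -2[1]-1
p5 O@[2]: -1[1]-1 -2[0]+1*
p6 X@[0] terminal -1; root [7] d7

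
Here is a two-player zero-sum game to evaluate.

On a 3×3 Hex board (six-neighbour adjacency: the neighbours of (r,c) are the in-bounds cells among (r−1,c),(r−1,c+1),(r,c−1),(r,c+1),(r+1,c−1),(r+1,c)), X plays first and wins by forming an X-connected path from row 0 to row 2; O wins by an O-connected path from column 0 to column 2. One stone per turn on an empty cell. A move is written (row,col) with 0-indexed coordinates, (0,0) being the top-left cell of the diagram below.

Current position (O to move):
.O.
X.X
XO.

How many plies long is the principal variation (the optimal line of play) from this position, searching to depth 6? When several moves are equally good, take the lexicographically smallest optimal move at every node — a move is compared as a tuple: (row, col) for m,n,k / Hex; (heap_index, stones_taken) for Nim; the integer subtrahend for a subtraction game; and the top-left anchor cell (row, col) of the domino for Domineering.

p1 O@[.O./X.X/XO.]: (0,0)[OO./X.X/XO.]-1* (0,2)[.OO/X.X/XO.]-1 (1,1)[.O./XOX/XO.]-1 (2,2)[.O./X.X/XOO]-1
p2 X@[OO./X.X/XO.]: (0,2)[OOX/X.X/XO.]+1* (1,1)[OO./XXX/XO.]-1 (2,2)[OO./X.X/XOX]-1
p3 O@[OOX/X.X/XO.]: (1,1)[OOX/XOX/XO.]-1* (2,2)[OOX/X.X/XOO]-1
p4 X@[OOX/XOX/XO.]: (2,2)[OOX/XOX/XOX]+1*
p5 O@[OOX/XOX/XOX] terminal -1; root [.O./X.X/XO.] d6

PV length from [.O./X.X/XO.]: 4 plies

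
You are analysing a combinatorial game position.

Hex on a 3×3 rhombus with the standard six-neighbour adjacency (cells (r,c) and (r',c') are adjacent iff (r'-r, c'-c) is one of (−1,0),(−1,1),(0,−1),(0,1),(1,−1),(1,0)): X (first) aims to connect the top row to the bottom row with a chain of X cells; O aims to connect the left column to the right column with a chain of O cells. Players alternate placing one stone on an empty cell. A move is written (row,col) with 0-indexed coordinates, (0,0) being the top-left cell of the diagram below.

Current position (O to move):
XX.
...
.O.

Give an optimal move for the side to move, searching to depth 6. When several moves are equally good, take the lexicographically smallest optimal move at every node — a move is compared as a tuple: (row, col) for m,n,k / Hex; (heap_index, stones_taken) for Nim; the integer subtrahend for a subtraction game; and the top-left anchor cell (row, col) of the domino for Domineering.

O's best at [XX./.../.O.]: (1,0)

p1 O@[XX./.../.O.]: (0,2)[XXO/.../.O.]-1 (1,0)[XX./O../.O.]+1* (1,1)[XX./.O./.O.]+1 (1,2)[XX./..O/.O.]-1 (2,0)[XX./.../OO.]+1 (2,2)[XX./.../.OO]-1
p2 X@[XX./O../.O.]: (0,2)[XXX/O../.O.]-1* (1,1)[XX./OX./.O.]-1 (1,2)[XX./O.X/.O.]-1 (2,0)[XX./O../XO.]-1 (2,2)[XX./O../.OX]-1
p3 O@[XXX/O../.O.]: (1,1)[XXX/OO./.O.]+1* (1,2)[XXX/O.O/.O.]+1 (2,0)[XXX/O../OO.]+1 (2,2)[XXX/O../.OO]+1
p4 X@[XXX/OO./.O.]: (1,2)[XXX/OOX/.O.]-1* (2,0)[XXX/OO./XO.]-1 (2,2)[XXX/OO./.OX]-1
p5 O@[XXX/OOX/.O.]: (2,0)[XXX/OOX/OO.]-1 (2,2)[XXX/OOX/.OO]+1*
p6 X@[XXX/OOX/.OO] terminal -1; root [XX./.../.O.] d6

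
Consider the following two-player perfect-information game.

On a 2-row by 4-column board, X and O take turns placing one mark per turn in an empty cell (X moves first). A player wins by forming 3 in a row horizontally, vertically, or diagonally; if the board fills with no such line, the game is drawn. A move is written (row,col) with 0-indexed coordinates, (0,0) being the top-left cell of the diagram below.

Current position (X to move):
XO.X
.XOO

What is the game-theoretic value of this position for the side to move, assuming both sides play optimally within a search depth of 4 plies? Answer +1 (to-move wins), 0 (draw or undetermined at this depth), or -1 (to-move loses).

value(XO.X/.XOO, X) = 0

ply 1, X at XO.X/.XOO | (0,2)=+0→XOXX/.XOO*; (1,0)=+0→XO.X/XXOO
ply 2, O at XOXX/.XOO | (1,0)=+0→XOXX/OXOO*
ply 3: XOXX/OXOO is terminal +0 (X); from XO.X/.XOO depth 4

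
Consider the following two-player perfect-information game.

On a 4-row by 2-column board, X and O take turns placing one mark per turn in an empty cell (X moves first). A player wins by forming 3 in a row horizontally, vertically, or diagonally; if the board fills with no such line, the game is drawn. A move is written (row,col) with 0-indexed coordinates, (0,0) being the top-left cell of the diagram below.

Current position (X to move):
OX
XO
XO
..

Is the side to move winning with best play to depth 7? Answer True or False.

X winning at [OX/XO/XO/..]: True

ply 1, X at OX/XO/XO/.. | (3,0)=+1→OX/XO/XO/X.*; (3,1)=+0→OX/XO/XO/.X
ply 2: OX/XO/XO/X. is terminal -1 (O); from OX/XO/XO/.. depth 7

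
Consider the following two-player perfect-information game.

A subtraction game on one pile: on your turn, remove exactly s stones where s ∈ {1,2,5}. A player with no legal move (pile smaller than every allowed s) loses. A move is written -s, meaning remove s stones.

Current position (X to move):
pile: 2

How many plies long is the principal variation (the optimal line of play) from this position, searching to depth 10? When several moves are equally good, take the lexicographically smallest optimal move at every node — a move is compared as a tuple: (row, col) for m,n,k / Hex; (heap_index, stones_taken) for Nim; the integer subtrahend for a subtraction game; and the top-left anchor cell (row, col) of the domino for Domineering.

ply 1, X at 2 | -1=-1→1; -2=+1→0*
ply 2: 0 is terminal -1 (O); from 2 depth 10

PV length from [2]: 1 ply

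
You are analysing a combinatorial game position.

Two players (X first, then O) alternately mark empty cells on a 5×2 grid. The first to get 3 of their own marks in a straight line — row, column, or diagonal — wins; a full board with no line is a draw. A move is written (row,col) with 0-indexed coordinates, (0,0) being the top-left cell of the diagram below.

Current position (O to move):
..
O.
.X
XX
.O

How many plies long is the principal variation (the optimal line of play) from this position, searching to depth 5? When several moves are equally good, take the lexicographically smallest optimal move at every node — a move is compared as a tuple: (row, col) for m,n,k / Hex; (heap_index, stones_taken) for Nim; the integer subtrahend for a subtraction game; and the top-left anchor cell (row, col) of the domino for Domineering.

PV length from [../O./.X/XX/.O]: 5 plies

[../O./.X/XX/.O] O move#1: (0,0):-1/O./O./.X/XX/.O, (0,1):-1/.O/O./.X/XX/.O, (1,1):+0/../OO/.X/XX/.O*, (2,0):-1/../O./OX/XX/.O, (4,0):-1/../O./.X/XX/OO
[../OO/.X/XX/.O] X move#2: (0,0):+0/X./OO/.X/XX/.O*, (0,1):+0/.X/OO/.X/XX/.O, (2,0):+0/../OO/XX/XX/.O, (4,0):+0/../OO/.X/XX/XO
[X./OO/.X/XX/.O] O move#3: (0,1):+0/XO/OO/.X/XX/.O*, (2,0):+0/X./OO/OX/XX/.O, (4,0):+0/X./OO/.X/XX/OO
[XO/OO/.X/XX/.O] X move#4: (2,0):+0/XO/OO/XX/XX/.O*, (4,0):+0/XO/OO/.X/XX/XO
[XO/OO/XX/XX/.O] O move#5: (4,0):+0/XO/OO/XX/XX/OO*
[XO/OO/XX/XX/OO] end (terminal +0, X#6); searched ../O./.X/XX/.O to 5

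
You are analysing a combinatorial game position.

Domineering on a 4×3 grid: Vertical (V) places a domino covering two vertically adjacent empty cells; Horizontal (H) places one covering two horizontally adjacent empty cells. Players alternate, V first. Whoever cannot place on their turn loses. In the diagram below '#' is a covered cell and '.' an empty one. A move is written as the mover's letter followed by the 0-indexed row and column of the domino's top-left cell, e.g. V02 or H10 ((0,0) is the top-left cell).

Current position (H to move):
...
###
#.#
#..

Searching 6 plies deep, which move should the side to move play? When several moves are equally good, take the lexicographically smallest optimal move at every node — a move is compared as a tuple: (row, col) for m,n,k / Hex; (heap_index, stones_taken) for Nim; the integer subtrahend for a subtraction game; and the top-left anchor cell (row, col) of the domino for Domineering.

ply 1, H at .../###/#.#/#.. | H00=-1→##./###/#.#/#..; H01=-1→.##/###/#.#/#..; H31=+1→.../###/#.#/###*
ply 2: .../###/#.#/### is terminal -1 (V); from .../###/#.#/#.. depth 6

H's best at [.../###/#.#/#..]: H31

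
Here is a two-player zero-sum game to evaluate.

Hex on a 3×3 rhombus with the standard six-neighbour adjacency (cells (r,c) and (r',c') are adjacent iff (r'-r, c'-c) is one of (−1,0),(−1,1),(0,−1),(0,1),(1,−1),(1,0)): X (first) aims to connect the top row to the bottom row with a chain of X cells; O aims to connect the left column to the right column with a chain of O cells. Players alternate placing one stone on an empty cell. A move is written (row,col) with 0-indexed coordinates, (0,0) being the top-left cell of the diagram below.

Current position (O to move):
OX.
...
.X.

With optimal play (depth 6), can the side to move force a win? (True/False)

O winning at [OX./.../.X.]: True

[OX./.../.X.] O move#1: (0,2):-1/OXO/.../.X., (1,0):-1/OX./O../.X., (1,1):+1/OX./.O./.X.*, (1,2):-1/OX./..O/.X., (2,0):-1/OX./.../OX., (2,2):-1/OX./.../.XO
[OX./.O./.X.] X move#2: (0,2):-1/OXX/.O./.X.*, (1,0):-1/OX./XO./.X., (1,2):-1/OX./.OX/.X., (2,0):-1/OX./.O./XX., (2,2):-1/OX./.O./.XX
[OXX/.O./.X.] O move#3: (1,0):-1/OXX/OO./.X., (1,2):+1/OXX/.OO/.X.*, (2,0):-1/OXX/.O./OX., (2,2):-1/OXX/.O./.XO
[OXX/.OO/.X.] X move#4: (1,0):-1/OXX/XOO/.X.*, (2,0):-1/OXX/.OO/XX., (2,2):-1/OXX/.OO/.XX
[OXX/XOO/.X.] O move#5: (2,0):+1/OXX/XOO/OX.*, (2,2):-1/OXX/XOO/.XO
[OXX/XOO/OX.] end (terminal -1, X#6); searched OX./.../.X. to 6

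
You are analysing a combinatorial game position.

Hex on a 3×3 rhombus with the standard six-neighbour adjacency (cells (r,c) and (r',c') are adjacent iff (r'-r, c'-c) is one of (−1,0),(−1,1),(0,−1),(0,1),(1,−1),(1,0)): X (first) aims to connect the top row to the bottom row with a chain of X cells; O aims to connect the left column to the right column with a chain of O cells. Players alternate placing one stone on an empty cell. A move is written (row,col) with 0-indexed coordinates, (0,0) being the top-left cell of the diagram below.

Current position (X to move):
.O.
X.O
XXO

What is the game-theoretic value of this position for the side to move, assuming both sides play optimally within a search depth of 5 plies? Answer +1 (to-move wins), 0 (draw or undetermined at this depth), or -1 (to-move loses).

p1 X@[.O./X.O/XXO]: (0,0)[XO./X.O/XXO]+1* (0,2)[.OX/X.O/XXO]+1 (1,1)[.O./XXO/XXO]+1
p2 O@[XO./X.O/XXO] terminal -1; root [.O./X.O/XXO] d5

value(.O./X.O/XXO, X) = +1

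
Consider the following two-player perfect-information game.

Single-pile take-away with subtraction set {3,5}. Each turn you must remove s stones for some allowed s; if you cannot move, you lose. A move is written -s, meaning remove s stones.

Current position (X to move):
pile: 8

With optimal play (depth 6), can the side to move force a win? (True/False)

ply 1, X at 8 | -3=-1→5*; -5=-1→3
ply 2, O at 5 | -3=+1→2*; -5=+1→0
ply 3: 2 is terminal -1 (X); from 8 depth 6

X winning at [8]: False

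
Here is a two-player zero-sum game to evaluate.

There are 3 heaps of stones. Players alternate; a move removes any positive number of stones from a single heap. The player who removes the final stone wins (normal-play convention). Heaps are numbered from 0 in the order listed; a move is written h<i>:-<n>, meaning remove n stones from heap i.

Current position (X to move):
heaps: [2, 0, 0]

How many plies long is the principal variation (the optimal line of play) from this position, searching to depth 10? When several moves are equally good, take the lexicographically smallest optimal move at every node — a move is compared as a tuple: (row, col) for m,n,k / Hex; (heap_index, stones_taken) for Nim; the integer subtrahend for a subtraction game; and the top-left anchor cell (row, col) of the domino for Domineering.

PV length from [(2,0,0)]: 1 ply

[(2,0,0)] X move#1: h0:-1:-1/(1,0,0), h0:-2:+1/(0,0,0)*
[(0,0,0)] end (terminal -1, O#2); searched (2,0,0) to 10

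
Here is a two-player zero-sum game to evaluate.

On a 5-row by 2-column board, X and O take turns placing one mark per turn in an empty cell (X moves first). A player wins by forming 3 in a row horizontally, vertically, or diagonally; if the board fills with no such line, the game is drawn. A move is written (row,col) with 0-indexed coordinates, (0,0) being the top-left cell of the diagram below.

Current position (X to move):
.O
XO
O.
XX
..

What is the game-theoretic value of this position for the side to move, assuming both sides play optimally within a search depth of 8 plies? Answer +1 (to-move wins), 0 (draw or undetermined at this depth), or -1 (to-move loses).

ply 1, X at .O/XO/O./XX/.. | (0,0)=-1→XO/XO/O./XX/..; (2,1)=+0→.O/XO/OX/XX/..*; (4,0)=-1→.O/XO/O./XX/X.; (4,1)=-1→.O/XO/O./XX/.X
ply 2, O at .O/XO/OX/XX/.. | (0,0)=-1→OO/XO/OX/XX/..; (4,0)=-1→.O/XO/OX/XX/O.; (4,1)=+0→.O/XO/OX/XX/.O*
ply 3, X at .O/XO/OX/XX/.O | (0,0)=+0→XO/XO/OX/XX/.O*; (4,0)=+0→.O/XO/OX/XX/XO
ply 4, O at XO/XO/OX/XX/.O | (4,0)=+0→XO/XO/OX/XX/OO*
ply 5: XO/XO/OX/XX/OO is terminal +0 (X); from .O/XO/O./XX/.. depth 8

value(.O/XO/O./XX/.., X) = 0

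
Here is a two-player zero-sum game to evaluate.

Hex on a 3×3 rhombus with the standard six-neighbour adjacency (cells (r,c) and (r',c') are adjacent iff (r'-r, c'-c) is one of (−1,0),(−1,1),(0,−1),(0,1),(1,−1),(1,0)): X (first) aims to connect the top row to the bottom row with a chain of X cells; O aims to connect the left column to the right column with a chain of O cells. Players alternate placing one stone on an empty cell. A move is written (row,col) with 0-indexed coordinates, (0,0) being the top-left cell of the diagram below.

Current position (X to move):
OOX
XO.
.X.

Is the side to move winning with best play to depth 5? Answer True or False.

[OOX/XO./.X.] X move#1: (1,2):+1/OOX/XOX/.X.*, (2,0):-1/OOX/XO./XX., (2,2):-1/OOX/XO./.XX
[OOX/XOX/.X.] end (terminal -1, O#2); searched OOX/XO./.X. to 5

X winning at [OOX/XO./.X.]: True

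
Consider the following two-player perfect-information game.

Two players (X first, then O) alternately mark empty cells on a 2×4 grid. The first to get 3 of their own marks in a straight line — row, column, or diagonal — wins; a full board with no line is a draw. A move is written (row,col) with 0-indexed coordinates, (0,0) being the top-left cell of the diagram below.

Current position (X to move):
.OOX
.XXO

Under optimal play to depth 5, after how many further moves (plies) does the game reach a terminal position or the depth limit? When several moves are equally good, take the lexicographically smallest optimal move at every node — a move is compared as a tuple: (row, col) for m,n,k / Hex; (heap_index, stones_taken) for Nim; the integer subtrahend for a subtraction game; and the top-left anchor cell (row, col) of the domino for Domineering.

ply 1, X at .OOX/.XXO | (0,0)=+0→XOOX/.XXO; (1,0)=+1→.OOX/XXXO*
ply 2: .OOX/XXXO is terminal -1 (O); from .OOX/.XXO depth 5

PV length from [.OOX/.XXO]: 1 ply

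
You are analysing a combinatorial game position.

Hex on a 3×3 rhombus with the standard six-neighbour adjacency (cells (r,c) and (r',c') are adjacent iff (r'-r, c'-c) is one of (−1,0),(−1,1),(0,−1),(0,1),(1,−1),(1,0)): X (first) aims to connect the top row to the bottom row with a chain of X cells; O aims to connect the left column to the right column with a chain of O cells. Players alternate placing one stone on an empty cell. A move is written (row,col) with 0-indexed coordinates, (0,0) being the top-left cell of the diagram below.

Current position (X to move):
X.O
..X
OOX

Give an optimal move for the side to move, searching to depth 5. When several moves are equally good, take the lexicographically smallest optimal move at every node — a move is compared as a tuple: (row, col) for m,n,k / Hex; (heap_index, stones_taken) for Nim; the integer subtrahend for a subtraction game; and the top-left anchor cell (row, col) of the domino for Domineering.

X's best at [X.O/..X/OOX]: (1,1)

ply 1, X at X.O/..X/OOX | (0,1)=-1→XXO/..X/OOX; (1,0)=-1→X.O/X.X/OOX; (1,1)=+1→X.O/.XX/OOX*
ply 2, O at X.O/.XX/OOX | (0,1)=-1→XOO/.XX/OOX*; (1,0)=-1→X.O/OXX/OOX
ply 3, X at XOO/.XX/OOX | (1,0)=+1→XOO/XXX/OOX*
ply 4: XOO/XXX/OOX is terminal -1 (O); from X.O/..X/OOX depth 5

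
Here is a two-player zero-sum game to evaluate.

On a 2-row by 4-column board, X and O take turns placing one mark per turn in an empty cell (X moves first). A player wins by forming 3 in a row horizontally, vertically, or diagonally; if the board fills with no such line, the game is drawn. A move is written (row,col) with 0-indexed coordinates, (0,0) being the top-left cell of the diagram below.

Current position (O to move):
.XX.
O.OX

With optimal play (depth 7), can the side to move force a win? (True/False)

O winning at [.XX./O.OX]: True

ply 1, O at .XX./O.OX | (0,0)=-1→OXX./O.OX; (0,3)=-1→.XXO/O.OX; (1,1)=+1→.XX./OOOX*
ply 2: .XX./OOOX is terminal -1 (X); from .XX./O.OX depth 7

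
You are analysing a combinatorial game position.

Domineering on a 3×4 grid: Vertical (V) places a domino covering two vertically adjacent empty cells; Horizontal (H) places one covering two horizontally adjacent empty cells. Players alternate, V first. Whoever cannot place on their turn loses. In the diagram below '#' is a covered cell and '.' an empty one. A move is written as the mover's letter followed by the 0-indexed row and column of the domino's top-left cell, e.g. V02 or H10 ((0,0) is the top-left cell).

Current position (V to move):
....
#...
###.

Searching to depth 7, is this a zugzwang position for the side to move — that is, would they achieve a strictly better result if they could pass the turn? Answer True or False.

zugzwang(..../#.../###., V) = False

p1 V@[..../#.../###.]: V01[.#../##../###.]-1 V02[..#./#.#./###.]+1* V03[...#/#..#/###.]-1 V13[..../#..#/####]-1
p2 H@[..#./#.#./###.]: H00[###./#.#./###.]-1*
p3 V@[###./#.#./###.]: V03[####/#.##/###.]+1* V13[###./#.##/####]+1
p4 H@[####/#.##/###.] terminal -1; root [..../#.../###.] d7
if V skipped the turn, H would face:
~ p1 H@[..../#.../###.]: H00[##../#.../###.]-1 H01[.##./#.../###.]+1* H02[..##/#.../###.]+1 H11[..../###./###.]+1 H12[..../#.##/###.]+1
~ p2 V@[.##./#.../###.]: V03[.###/#..#/###.]-1* V13[.##./#..#/####]-1
~ p3 H@[.###/#..#/###.]: H11[.###/####/###.]+1*
~ p4 V@[.###/####/###.] terminal -1; root [..../#.../###.] d7
compare (V): move=+1 vs pass=-1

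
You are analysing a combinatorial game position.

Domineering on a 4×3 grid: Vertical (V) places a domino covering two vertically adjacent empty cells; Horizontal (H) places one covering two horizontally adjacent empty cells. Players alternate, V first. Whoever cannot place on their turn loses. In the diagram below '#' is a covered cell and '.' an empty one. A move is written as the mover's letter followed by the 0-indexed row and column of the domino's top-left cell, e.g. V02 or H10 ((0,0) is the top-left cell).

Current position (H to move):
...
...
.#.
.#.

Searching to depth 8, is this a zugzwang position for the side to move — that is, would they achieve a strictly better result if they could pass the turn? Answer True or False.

ply 1, H at .../.../.#./.#. | H00=-1→##./.../.#./.#.*; H01=-1→.##/.../.#./.#.; H10=-1→.../##./.#./.#.; H11=-1→.../.##/.#./.#.
ply 2, V at ##./.../.#./.#. | V02=+1→###/..#/.#./.#.*; V10=+1→##./#../##./.#.; V12=+1→##./..#/.##/.#.; V20=+1→##./.../##./##.; V22=+1→##./.../.##/.##
ply 3, H at ###/..#/.#./.#. | H10=-1→###/###/.#./.#.*
ply 4, V at ###/###/.#./.#. | V20=+1→###/###/##./##.*; V22=+1→###/###/.##/.##
ply 5: ###/###/##./##. is terminal -1 (H); from .../.../.#./.#. depth 8
pass branch (V moves first from the same position):
  | ply 1, V at .../.../.#./.#. | V00=+1→#../#../.#./.#.*; V01=+1→.#./.#./.#./.#.; V02=+1→..#/..#/.#./.#.; V10=-1→.../#../##./.#.; V12=-1→.../..#/.##/.#.; V20=+1→.../.../##./##.; V22=+1→.../.../.##/.##
  | ply 2, H at #../#../.#./.#. | H01=-1→###/#../.#./.#.*; H11=-1→#../###/.#./.#.
  | ply 3, V at ###/#../.#./.#. | V12=+1→###/#.#/.##/.#.*; V20=+1→###/#../##./##.; V22=+1→###/#../.##/.##
  | ply 4: ###/#.#/.##/.#. is terminal -1 (H); from .../.../.#./.#. depth 8
H moving scores -1; H passing scores -1

zugzwang(.../.../.#./.#., H) = False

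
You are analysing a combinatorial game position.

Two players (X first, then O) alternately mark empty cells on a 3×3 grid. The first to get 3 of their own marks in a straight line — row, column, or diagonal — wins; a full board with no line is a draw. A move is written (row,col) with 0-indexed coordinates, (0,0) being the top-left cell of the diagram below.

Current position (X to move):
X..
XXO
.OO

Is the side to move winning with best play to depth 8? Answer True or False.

X winning at [X../XXO/.OO]: True

p1 X@[X../XXO/.OO]: (0,1)[XX./XXO/.OO]-1 (0,2)[X.X/XXO/.OO]-1 (2,0)[X../XXO/XOO]+1*
p2 O@[X../XXO/XOO] terminal -1; root [X../XXO/.OO] d8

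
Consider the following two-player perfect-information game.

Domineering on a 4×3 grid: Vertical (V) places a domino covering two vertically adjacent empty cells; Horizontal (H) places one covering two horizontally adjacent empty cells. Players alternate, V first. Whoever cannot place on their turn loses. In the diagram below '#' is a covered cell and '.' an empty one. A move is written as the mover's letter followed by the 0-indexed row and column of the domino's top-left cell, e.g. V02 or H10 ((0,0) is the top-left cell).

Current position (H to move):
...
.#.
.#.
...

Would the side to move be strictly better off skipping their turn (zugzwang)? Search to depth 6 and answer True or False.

zugzwang(.../.#./.#./..., H) = False

ply 1, H at .../.#./.#./... | H00=-1→##./.#./.#./...*; H01=-1→.##/.#./.#./...; H30=-1→.../.#./.#./##.; H31=-1→.../.#./.#./.##
ply 2, V at ##./.#./.#./... | V02=+1→###/.##/.#./...*; V10=+1→##./##./##./...; V12=+1→##./.##/.##/...; V20=+1→##./.#./##./#..; V22=+1→##./.#./.##/..#
ply 3, H at ###/.##/.#./... | H30=-1→###/.##/.#./##.*; H31=-1→###/.##/.#./.##
ply 4, V at ###/.##/.#./##. | V10=+1→###/###/##./##.*; V22=+1→###/.##/.##/###
ply 5: ###/###/##./##. is terminal -1 (H); from .../.#./.#./... depth 6
pass branch (V moves first from the same position):
  | ply 1, V at .../.#./.#./... | V00=+1→#../##./.#./...*; V02=+1→..#/.##/.#./...; V10=-1→.../##./##./...; V12=-1→.../.##/.##/...; V20=+1→.../.#./##./#..; V22=+1→.../.#./.##/..#
  | ply 2, H at #../##./.#./... | H01=-1→###/##./.#./...*; H30=-1→#../##./.#./##.; H31=-1→#../##./.#./.##
  | ply 3, V at ###/##./.#./... | V12=-1→###/###/.##/...; V20=+1→###/##./##./#..*; V22=-1→###/##./.##/..#
  | ply 4, H at ###/##./##./#.. | H31=-1→###/##./##./###*
  | ply 5, V at ###/##./##./### | V12=+1→###/###/###/###*
  | ply 6: ###/###/###/### is terminal -1 (H); from .../.#./.#./... depth 6
H moving scores -1; H passing scores -1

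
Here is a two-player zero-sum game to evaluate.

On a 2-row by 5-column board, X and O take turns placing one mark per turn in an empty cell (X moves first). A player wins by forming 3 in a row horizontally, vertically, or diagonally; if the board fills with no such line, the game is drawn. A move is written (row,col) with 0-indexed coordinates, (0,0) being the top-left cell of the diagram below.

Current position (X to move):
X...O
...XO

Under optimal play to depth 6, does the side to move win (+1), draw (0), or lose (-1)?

p1 X@[X...O/...XO]: (0,1)[XX..O/...XO]+0* (0,2)[X.X.O/...XO]+0 (0,3)[X..XO/...XO]+0 (1,0)[X...O/X..XO]+0 (1,1)[X...O/.X.XO]+0 (1,2)[X...O/..XXO]+0
p2 O@[XX..O/...XO]: (0,2)[XXO.O/...XO]+0* (0,3)[XX.OO/...XO]-1 (1,0)[XX..O/O..XO]-1 (1,1)[XX..O/.O.XO]-1 (1,2)[XX..O/..OXO]-1
p3 X@[XXO.O/...XO]: (0,3)[XXOXO/...XO]+0* (1,0)[XXO.O/X..XO]-1 (1,1)[XXO.O/.X.XO]-1 (1,2)[XXO.O/..XXO]-1
p4 O@[XXOXO/...XO]: (1,0)[XXOXO/O..XO]+0* (1,1)[XXOXO/.O.XO]+0 (1,2)[XXOXO/..OXO]+0
p5 X@[XXOXO/O..XO]: (1,1)[XXOXO/OX.XO]+0* (1,2)[XXOXO/O.XXO]+0
p6 O@[XXOXO/OX.XO]: (1,2)[XXOXO/OXOXO]+0*
p7 X@[XXOXO/OXOXO] terminal +0; root [X...O/...XO] d6

value(X...O/...XO, X) = 0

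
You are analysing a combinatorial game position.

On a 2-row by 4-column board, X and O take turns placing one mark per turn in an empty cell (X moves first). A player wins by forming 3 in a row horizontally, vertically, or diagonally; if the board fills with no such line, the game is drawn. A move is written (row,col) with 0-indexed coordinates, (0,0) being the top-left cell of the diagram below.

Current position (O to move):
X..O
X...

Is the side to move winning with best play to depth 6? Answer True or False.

p1 O@[X..O/X...]: (0,1)[XO.O/X...]+0* (0,2)[X.OO/X...]+0 (1,1)[X..O/XO..]+0 (1,2)[X..O/X.O.]+0 (1,3)[X..O/X..O]+0
p2 X@[XO.O/X...]: (0,2)[XOXO/X...]+0* (1,1)[XO.O/XX..]-1 (1,2)[XO.O/X.X.]-1 (1,3)[XO.O/X..X]-1
p3 O@[XOXO/X...]: (1,1)[XOXO/XO..]+0* (1,2)[XOXO/X.O.]+0 (1,3)[XOXO/X..O]+0
p4 X@[XOXO/XO..]: (1,2)[XOXO/XOX.]+0* (1,3)[XOXO/XO.X]+0
p5 O@[XOXO/XOX.]: (1,3)[XOXO/XOXO]+0*
p6 X@[XOXO/XOXO] terminal +0; root [X..O/X...] d6

O winning at [X..O/X...]: False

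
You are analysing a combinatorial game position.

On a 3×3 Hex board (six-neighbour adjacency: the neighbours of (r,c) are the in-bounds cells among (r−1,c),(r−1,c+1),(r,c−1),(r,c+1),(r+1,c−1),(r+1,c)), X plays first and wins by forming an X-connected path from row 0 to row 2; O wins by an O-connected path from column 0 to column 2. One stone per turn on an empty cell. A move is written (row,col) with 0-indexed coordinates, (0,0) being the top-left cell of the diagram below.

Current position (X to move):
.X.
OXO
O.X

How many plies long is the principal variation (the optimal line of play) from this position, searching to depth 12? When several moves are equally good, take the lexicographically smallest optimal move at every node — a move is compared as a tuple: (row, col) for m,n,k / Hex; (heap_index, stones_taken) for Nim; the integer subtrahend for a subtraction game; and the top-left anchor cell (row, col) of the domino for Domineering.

p1 X@[.X./OXO/O.X]: (0,0)[XX./OXO/O.X]-1 (0,2)[.XX/OXO/O.X]-1 (2,1)[.X./OXO/OXX]+1*
p2 O@[.X./OXO/OXX] terminal -1; root [.X./OXO/O.X] d12

PV length from [.X./OXO/O.X]: 1 ply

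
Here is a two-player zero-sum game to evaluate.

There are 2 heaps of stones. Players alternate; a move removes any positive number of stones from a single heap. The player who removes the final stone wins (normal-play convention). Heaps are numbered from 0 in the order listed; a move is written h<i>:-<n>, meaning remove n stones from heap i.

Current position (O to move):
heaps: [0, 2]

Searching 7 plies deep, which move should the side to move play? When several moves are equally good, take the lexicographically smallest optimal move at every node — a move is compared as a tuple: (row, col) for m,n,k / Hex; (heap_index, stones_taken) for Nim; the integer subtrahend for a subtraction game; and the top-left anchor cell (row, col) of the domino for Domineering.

ply 1, O at (0,2) | h1:-1=-1→(0,1); h1:-2=+1→(0,0)*
ply 2: (0,0) is terminal -1 (X); from (0,2) depth 7

O's best at [(0,2)]: h1:-2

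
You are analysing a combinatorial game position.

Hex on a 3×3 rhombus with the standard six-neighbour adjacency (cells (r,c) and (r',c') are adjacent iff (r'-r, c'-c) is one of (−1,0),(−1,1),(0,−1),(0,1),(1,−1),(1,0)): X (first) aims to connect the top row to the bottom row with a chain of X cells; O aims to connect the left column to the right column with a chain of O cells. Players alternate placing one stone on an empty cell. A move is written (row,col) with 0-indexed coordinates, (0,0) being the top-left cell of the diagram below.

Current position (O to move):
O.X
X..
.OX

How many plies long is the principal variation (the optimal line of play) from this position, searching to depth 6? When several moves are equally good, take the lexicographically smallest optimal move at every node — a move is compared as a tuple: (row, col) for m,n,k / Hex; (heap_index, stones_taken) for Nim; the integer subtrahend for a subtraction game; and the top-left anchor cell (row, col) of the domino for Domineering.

PV length from [O.X/X../.OX]: 4 plies

p1 O@[O.X/X../.OX]: (0,1)[OOX/X../.OX]-1* (1,1)[O.X/XO./.OX]-1 (1,2)[O.X/X.O/.OX]-1 (2,0)[O.X/X../OOX]-1
p2 X@[OOX/X../.OX]: (1,1)[OOX/XX./.OX]+1* (1,2)[OOX/X.X/.OX]+1 (2,0)[OOX/X../XOX]+1
p3 O@[OOX/XX./.OX]: (1,2)[OOX/XXO/.OX]-1* (2,0)[OOX/XX./OOX]-1
p4 X@[OOX/XXO/.OX]: (2,0)[OOX/XXO/XOX]+1*
p5 O@[OOX/XXO/XOX] terminal -1; root [O.X/X../.OX] d6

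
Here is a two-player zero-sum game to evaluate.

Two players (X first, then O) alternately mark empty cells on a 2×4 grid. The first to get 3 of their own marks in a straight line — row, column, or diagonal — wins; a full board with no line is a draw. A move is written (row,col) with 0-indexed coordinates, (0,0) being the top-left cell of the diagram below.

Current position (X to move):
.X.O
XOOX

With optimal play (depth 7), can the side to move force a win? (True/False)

p1 X@[.X.O/XOOX]: (0,0)[XX.O/XOOX]+0* (0,2)[.XXO/XOOX]+0
p2 O@[XX.O/XOOX]: (0,2)[XXOO/XOOX]+0*
p3 X@[XXOO/XOOX] terminal +0; root [.X.O/XOOX] d7

X winning at [.X.O/XOOX]: False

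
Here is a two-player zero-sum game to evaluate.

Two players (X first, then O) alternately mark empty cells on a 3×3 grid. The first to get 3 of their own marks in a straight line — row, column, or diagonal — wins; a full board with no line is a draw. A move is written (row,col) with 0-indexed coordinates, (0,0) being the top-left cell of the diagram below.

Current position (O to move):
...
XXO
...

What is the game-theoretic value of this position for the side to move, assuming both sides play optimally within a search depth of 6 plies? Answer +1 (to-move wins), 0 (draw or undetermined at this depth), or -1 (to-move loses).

value(.../XXO/..., O) = 0

p1 O@[.../XXO/...]: (0,0)[O../XXO/...]+0* (0,1)[.O./XXO/...]-1 (0,2)[..O/XXO/...]+0 (2,0)[.../XXO/O..]+0 (2,1)[.../XXO/.O.]-1 (2,2)[.../XXO/..O]+0
p2 X@[O../XXO/...]: (0,1)[OX./XXO/...]+0* (0,2)[O.X/XXO/...]+0 (2,0)[O../XXO/X..]-1 (2,1)[O../XXO/.X.]+0 (2,2)[O../XXO/..X]+0
p3 O@[OX./XXO/...]: (0,2)[OXO/XXO/...]-1 (2,0)[OX./XXO/O..]-1 (2,1)[OX./XXO/.O.]+0* (2,2)[OX./XXO/..O]-1
p4 X@[OX./XXO/.O.]: (0,2)[OXX/XXO/.O.]+0* (2,0)[OX./XXO/XO.]+0 (2,2)[OX./XXO/.OX]+0
p5 O@[OXX/XXO/.O.]: (2,0)[OXX/XXO/OO.]+0* (2,2)[OXX/XXO/.OO]-1
p6 X@[OXX/XXO/OO.]: (2,2)[OXX/XXO/OOX]+0*
p7 O@[OXX/XXO/OOX] terminal +0; root [.../XXO/...] d6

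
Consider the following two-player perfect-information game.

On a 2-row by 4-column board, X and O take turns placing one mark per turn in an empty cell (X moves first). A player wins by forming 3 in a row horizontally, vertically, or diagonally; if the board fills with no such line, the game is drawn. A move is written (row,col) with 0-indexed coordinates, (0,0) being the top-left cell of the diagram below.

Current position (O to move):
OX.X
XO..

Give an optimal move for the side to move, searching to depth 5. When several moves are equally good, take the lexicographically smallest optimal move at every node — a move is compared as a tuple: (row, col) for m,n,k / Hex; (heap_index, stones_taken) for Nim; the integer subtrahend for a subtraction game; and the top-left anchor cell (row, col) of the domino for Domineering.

ply 1, O at OX.X/XO.. | (0,2)=+0→OXOX/XO..*; (1,2)=-1→OX.X/XOO.; (1,3)=-1→OX.X/XO.O
ply 2, X at OXOX/XO.. | (1,2)=+0→OXOX/XOX.*; (1,3)=+0→OXOX/XO.X
ply 3, O at OXOX/XOX. | (1,3)=+0→OXOX/XOXO*
ply 4: OXOX/XOXO is terminal +0 (X); from OX.X/XO.. depth 5

O's best at [OX.X/XO..]: (0,2)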